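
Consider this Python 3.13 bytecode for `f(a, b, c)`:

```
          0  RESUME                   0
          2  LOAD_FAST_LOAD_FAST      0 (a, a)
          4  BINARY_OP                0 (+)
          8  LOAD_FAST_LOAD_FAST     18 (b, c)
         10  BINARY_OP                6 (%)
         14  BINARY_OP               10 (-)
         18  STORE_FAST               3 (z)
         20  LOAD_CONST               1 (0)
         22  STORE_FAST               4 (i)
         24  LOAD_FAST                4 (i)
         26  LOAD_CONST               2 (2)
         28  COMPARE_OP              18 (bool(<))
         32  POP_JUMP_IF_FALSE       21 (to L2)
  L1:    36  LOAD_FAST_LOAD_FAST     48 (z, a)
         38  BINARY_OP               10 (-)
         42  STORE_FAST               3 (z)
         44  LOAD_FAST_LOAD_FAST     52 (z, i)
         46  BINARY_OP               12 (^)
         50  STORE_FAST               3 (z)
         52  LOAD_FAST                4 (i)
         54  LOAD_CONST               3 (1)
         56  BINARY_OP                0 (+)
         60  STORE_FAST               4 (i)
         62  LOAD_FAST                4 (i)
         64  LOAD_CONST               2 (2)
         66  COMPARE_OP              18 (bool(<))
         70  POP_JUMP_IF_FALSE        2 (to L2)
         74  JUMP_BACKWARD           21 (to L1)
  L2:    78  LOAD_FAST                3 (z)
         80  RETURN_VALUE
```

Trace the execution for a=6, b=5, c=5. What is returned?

LOAD_FAST_LOAD_FAST a,a → push 6,6. Stack: [6, 6]
BINARY_OP + → 6 + 6 = 12. Stack: [12]
LOAD_FAST_LOAD_FAST b,c → push 5,5. Stack: [12, 5, 5]
BINARY_OP % → 5 % 5 = 0. Stack: [12, 0]
BINARY_OP - → 12 - 0 = 12. Stack: [12]
STORE_FAST z → z=12. Stack: []
LOAD_CONST → push 0. Stack: [0]
STORE_FAST i → i=0. Stack: []
LOAD_FAST i → push 0. Stack: [0]
LOAD_CONST → push 2. Stack: [0, 2]
COMPARE_OP bool(<) → 0 vs 2 = True. Stack: [True]
POP_JUMP_IF_FALSE → pop True; no jump. Stack: []
LOAD_FAST_LOAD_FAST z,a → push 12,6. Stack: [12, 6]
BINARY_OP - → 12 - 6 = 6. Stack: [6]
STORE_FAST z → z=6. Stack: []
LOAD_FAST_LOAD_FAST z,i → push 6,0. Stack: [6, 0]
BINARY_OP ^ → 6 ^ 0 = 6. Stack: [6]
STORE_FAST z → z=6. Stack: []
LOAD_FAST i → push 0. Stack: [0]
LOAD_CONST → push 1. Stack: [0, 1]
BINARY_OP + → 0 + 1 = 1. Stack: [1]
STORE_FAST i → i=1. Stack: []
LOAD_FAST i → push 1. Stack: [1]
LOAD_CONST → push 2. Stack: [1, 2]
COMPARE_OP bool(<) → 1 vs 2 = True. Stack: [True]
POP_JUMP_IF_FALSE → pop True; no jump. Stack: []
LOAD_FAST_LOAD_FAST z,a → push 6,6. Stack: [6, 6]
BINARY_OP - → 6 - 6 = 0. Stack: [0]
STORE_FAST z → z=0. Stack: []
LOAD_FAST_LOAD_FAST z,i → push 0,1. Stack: [0, 1]
BINARY_OP ^ → 0 ^ 1 = 1. Stack: [1]
STORE_FAST z → z=1. Stack: []
LOAD_FAST i → push 1. Stack: [1]
LOAD_CONST → push 1. Stack: [1, 1]
BINARY_OP + → 1 + 1 = 2. Stack: [2]
STORE_FAST i → i=2. Stack: []
LOAD_FAST i → push 2. Stack: [2]
LOAD_CONST → push 2. Stack: [2, 2]
COMPARE_OP bool(<) → 2 vs 2 = False. Stack: [False]
POP_JUMP_IF_FALSE → pop False; jump. Stack: []
LOAD_FAST z → push 1. Stack: [1]
RETURN_VALUE → return 1.

1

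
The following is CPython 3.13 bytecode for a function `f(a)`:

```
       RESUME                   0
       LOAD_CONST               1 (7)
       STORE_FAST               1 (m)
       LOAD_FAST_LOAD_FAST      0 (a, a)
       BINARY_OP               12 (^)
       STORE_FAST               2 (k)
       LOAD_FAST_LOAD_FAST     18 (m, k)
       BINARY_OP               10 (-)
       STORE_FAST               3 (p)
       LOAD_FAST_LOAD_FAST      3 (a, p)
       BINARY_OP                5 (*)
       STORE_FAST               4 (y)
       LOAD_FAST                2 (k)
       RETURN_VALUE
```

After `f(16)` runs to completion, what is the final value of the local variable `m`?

7

LOAD_CONST → push 7. Stack: [7]
STORE_FAST m → m=7. Stack: []
LOAD_FAST_LOAD_FAST a,a → push 16,16. Stack: [16, 16]
BINARY_OP ^ → 16 ^ 16 = 0. Stack: [0]
STORE_FAST k → k=0. Stack: []
LOAD_FAST_LOAD_FAST m,k → push 7,0. Stack: [7, 0]
BINARY_OP - → 7 - 0 = 7. Stack: [7]
STORE_FAST p → p=7. Stack: []
LOAD_FAST_LOAD_FAST a,p → push 16,7. Stack: [16, 7]
BINARY_OP * → 16 * 7 = 112. Stack: [112]
STORE_FAST y → y=112. Stack: []
LOAD_FAST k → push 0. Stack: [0]
RETURN_VALUE → return 0.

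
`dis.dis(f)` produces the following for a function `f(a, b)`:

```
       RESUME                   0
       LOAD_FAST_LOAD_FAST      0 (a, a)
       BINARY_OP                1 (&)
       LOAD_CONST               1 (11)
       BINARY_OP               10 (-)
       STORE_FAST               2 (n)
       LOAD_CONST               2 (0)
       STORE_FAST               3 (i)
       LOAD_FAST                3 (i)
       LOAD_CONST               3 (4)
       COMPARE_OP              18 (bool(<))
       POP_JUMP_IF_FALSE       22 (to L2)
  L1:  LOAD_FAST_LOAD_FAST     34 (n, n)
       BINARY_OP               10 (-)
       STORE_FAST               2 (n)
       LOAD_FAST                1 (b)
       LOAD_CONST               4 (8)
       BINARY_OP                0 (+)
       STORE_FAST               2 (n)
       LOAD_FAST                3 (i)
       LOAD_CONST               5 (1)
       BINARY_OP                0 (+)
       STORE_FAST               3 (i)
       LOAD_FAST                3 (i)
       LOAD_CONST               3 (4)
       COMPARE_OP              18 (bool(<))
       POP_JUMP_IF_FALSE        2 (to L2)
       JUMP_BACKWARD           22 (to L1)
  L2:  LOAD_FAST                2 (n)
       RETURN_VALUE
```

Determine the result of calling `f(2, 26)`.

34

LOAD_FAST_LOAD_FAST a,a → push 2,2
BINARY_OP & → 2 & 2 = 2
LOAD_CONST → push 11
BINARY_OP - → 2 - 11 = -9
STORE_FAST n → n=-9
LOAD_CONST → push 0
STORE_FAST i → i=0
LOAD_FAST i → push 0
LOAD_CONST → push 4
COMPARE_OP bool(<) → 0 vs 4 = True
POP_JUMP_IF_FALSE → pop True; no jump
LOAD_FAST_LOAD_FAST n,n → push -9,-9
BINARY_OP - → -9 - -9 = 0
STORE_FAST n → n=0
LOAD_FAST b → push 26
LOAD_CONST → push 8
BINARY_OP + → 26 + 8 = 34
STORE_FAST n → n=34
LOAD_FAST i → push 0
LOAD_CONST → push 1
BINARY_OP + → 0 + 1 = 1
STORE_FAST i → i=1
LOAD_FAST i → push 1
LOAD_CONST → push 4
COMPARE_OP bool(<) → 1 vs 4 = True
POP_JUMP_IF_FALSE → pop True; no jump
LOAD_FAST_LOAD_FAST n,n → push 34,34
BINARY_OP - → 34 - 34 = 0
STORE_FAST n → n=0
LOAD_FAST b → push 26
LOAD_CONST → push 8
BINARY_OP + → 26 + 8 = 34
STORE_FAST n → n=34
LOAD_FAST i → push 1
LOAD_CONST → push 1
BINARY_OP + → 1 + 1 = 2
STORE_FAST i → i=2
LOAD_FAST i → push 2
LOAD_CONST → push 4
COMPARE_OP bool(<) → 2 vs 4 = True
POP_JUMP_IF_FALSE → pop True; no jump
LOAD_FAST_LOAD_FAST n,n → push 34,34
BINARY_OP - → 34 - 34 = 0
STORE_FAST n → n=0
LOAD_FAST b → push 26
LOAD_CONST → push 8
BINARY_OP + → 26 + 8 = 34
STORE_FAST n → n=34
LOAD_FAST i → push 2
LOAD_CONST → push 1
BINARY_OP + → 2 + 1 = 3
STORE_FAST i → i=3
LOAD_FAST i → push 3
LOAD_CONST → push 4
COMPARE_OP bool(<) → 3 vs 4 = True
POP_JUMP_IF_FALSE → pop True; no jump
LOAD_FAST_LOAD_FAST n,n → push 34,34
BINARY_OP - → 34 - 34 = 0
STORE_FAST n → n=0
LOAD_FAST b → push 26
LOAD_CONST → push 8
BINARY_OP + → 26 + 8 = 34
STORE_FAST n → n=34
LOAD_FAST i → push 3
LOAD_CONST → push 1
BINARY_OP + → 3 + 1 = 4
STORE_FAST i → i=4
LOAD_FAST i → push 4
LOAD_CONST → push 4
COMPARE_OP bool(<) → 4 vs 4 = False
POP_JUMP_IF_FALSE → pop False; jump
LOAD_FAST n → push 34
RETURN_VALUE → return 34.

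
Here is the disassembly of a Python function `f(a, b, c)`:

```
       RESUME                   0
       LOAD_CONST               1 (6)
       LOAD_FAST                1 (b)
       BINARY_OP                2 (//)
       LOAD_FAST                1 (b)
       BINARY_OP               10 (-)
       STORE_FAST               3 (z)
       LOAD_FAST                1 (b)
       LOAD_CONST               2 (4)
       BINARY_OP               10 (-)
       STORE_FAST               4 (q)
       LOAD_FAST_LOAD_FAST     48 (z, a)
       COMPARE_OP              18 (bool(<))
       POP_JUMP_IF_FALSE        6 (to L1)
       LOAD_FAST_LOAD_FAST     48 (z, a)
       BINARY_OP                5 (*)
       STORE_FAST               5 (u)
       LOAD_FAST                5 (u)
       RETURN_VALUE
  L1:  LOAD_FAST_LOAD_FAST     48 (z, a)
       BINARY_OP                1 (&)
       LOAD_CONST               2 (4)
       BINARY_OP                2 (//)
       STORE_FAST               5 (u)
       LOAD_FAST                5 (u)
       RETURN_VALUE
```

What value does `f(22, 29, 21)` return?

-638

LOAD_CONST → push 6. Stack: [6]
LOAD_FAST b → push 29. Stack: [6, 29]
BINARY_OP // → 6 // 29 = 0. Stack: [0]
LOAD_FAST b → push 29. Stack: [0, 29]
BINARY_OP - → 0 - 29 = -29. Stack: [-29]
STORE_FAST z → z=-29. Stack: []
LOAD_FAST b → push 29. Stack: [29]
LOAD_CONST → push 4. Stack: [29, 4]
BINARY_OP - → 29 - 4 = 25. Stack: [25]
STORE_FAST q → q=25. Stack: []
LOAD_FAST_LOAD_FAST z,a → push -29,22. Stack: [-29, 22]
COMPARE_OP bool(<) → -29 vs 22 = True. Stack: [True]
POP_JUMP_IF_FALSE → pop True; no jump. Stack: []
LOAD_FAST_LOAD_FAST z,a → push -29,22. Stack: [-29, 22]
BINARY_OP * → -29 * 22 = -638. Stack: [-638]
STORE_FAST u → u=-638. Stack: []
LOAD_FAST u → push -638. Stack: [-638]
RETURN_VALUE → return -638.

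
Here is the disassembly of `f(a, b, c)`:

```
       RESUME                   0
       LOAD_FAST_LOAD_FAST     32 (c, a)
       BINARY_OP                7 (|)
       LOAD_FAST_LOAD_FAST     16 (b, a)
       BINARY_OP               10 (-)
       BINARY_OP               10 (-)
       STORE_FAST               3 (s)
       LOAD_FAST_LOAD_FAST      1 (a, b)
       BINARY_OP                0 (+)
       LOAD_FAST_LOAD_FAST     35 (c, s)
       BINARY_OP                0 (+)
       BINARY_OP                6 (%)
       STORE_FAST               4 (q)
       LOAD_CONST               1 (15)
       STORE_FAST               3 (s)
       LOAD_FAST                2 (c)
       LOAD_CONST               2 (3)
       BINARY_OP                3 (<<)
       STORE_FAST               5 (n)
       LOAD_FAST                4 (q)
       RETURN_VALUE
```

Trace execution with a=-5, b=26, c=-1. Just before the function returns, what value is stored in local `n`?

LOAD_FAST_LOAD_FAST c,a → push -1,-5. Stack: [-1, -5]
BINARY_OP | → -1 | -5 = -1. Stack: [-1]
LOAD_FAST_LOAD_FAST b,a → push 26,-5. Stack: [-1, 26, -5]
BINARY_OP - → 26 - -5 = 31. Stack: [-1, 31]
BINARY_OP - → -1 - 31 = -32. Stack: [-32]
STORE_FAST s → s=-32. Stack: []
LOAD_FAST_LOAD_FAST a,b → push -5,26. Stack: [-5, 26]
BINARY_OP + → -5 + 26 = 21. Stack: [21]
LOAD_FAST_LOAD_FAST c,s → push -1,-32. Stack: [21, -1, -32]
BINARY_OP + → -1 + -32 = -33. Stack: [21, -33]
BINARY_OP % → 21 % -33 = -12. Stack: [-12]
STORE_FAST q → q=-12. Stack: []
LOAD_CONST → push 15. Stack: [15]
STORE_FAST s → s=15. Stack: []
LOAD_FAST c → push -1. Stack: [-1]
LOAD_CONST → push 3. Stack: [-1, 3]
BINARY_OP << → -1 << 3 = -8. Stack: [-8]
STORE_FAST n → n=-8. Stack: []
LOAD_FAST q → push -12. Stack: [-12]
RETURN_VALUE → return -12.

-8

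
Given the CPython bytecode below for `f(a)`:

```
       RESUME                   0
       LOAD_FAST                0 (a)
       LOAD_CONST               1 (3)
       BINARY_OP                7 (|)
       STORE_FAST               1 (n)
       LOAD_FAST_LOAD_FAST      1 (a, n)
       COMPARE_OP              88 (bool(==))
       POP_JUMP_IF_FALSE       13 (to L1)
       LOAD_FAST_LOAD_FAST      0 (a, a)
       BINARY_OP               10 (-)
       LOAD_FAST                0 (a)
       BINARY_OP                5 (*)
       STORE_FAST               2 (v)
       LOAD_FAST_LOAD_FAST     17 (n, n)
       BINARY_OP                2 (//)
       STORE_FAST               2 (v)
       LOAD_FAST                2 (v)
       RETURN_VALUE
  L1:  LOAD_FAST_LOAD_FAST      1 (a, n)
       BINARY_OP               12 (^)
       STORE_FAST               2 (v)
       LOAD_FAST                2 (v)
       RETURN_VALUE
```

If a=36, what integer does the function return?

3

LOAD_FAST a → push 36. Stack: [36]
LOAD_CONST → push 3. Stack: [36, 3]
BINARY_OP | → 36 | 3 = 39. Stack: [39]
STORE_FAST n → n=39. Stack: []
LOAD_FAST_LOAD_FAST a,n → push 36,39. Stack: [36, 39]
COMPARE_OP bool(==) → 36 vs 39 = False. Stack: [False]
POP_JUMP_IF_FALSE → pop False; jump. Stack: []
LOAD_FAST_LOAD_FAST a,n → push 36,39. Stack: [36, 39]
BINARY_OP ^ → 36 ^ 39 = 3. Stack: [3]
STORE_FAST v → v=3. Stack: []
LOAD_FAST v → push 3. Stack: [3]
RETURN_VALUE → return 3.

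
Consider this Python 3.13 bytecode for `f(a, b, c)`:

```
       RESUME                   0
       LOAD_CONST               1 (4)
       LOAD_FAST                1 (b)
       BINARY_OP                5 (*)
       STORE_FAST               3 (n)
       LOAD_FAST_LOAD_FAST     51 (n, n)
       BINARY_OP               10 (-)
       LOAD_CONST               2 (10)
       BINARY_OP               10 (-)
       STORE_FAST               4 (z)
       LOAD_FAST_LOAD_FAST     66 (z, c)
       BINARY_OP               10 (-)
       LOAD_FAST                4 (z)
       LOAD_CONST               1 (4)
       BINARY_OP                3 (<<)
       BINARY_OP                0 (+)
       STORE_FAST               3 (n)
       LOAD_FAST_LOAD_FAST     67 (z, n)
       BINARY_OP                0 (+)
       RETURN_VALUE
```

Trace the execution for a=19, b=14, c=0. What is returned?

-180

LOAD_CONST → push 4. Stack: [4]
LOAD_FAST b → push 14. Stack: [4, 14]
BINARY_OP * → 4 * 14 = 56. Stack: [56]
STORE_FAST n → n=56. Stack: []
LOAD_FAST_LOAD_FAST n,n → push 56,56. Stack: [56, 56]
BINARY_OP - → 56 - 56 = 0. Stack: [0]
LOAD_CONST → push 10. Stack: [0, 10]
BINARY_OP - → 0 - 10 = -10. Stack: [-10]
STORE_FAST z → z=-10. Stack: []
LOAD_FAST_LOAD_FAST z,c → push -10,0. Stack: [-10, 0]
BINARY_OP - → -10 - 0 = -10. Stack: [-10]
LOAD_FAST z → push -10. Stack: [-10, -10]
LOAD_CONST → push 4. Stack: [-10, -10, 4]
BINARY_OP << → -10 << 4 = -160. Stack: [-10, -160]
BINARY_OP + → -10 + -160 = -170. Stack: [-170]
STORE_FAST n → n=-170. Stack: []
LOAD_FAST_LOAD_FAST z,n → push -10,-170. Stack: [-10, -170]
BINARY_OP + → -10 + -170 = -180. Stack: [-180]
RETURN_VALUE → return -180.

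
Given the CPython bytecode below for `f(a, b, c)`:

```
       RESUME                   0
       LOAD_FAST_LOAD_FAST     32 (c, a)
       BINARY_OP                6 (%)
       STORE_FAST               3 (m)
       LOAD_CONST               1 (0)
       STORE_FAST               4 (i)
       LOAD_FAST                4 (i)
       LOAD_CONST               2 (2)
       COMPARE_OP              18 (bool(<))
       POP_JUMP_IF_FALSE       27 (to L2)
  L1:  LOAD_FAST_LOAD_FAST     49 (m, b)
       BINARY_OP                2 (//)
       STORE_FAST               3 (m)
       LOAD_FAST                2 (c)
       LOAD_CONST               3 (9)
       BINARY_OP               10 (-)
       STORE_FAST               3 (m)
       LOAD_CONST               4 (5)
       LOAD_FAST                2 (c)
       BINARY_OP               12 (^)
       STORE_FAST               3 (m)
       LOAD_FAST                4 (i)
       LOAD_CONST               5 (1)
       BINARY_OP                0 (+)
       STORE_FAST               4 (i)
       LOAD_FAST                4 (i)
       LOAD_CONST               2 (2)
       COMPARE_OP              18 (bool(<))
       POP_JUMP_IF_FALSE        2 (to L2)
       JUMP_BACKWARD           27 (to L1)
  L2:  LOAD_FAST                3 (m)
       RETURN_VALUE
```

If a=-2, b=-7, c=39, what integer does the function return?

LOAD_FAST_LOAD_FAST c,a → push 39,-2. Stack: [39, -2]
BINARY_OP % → 39 % -2 = -1. Stack: [-1]
STORE_FAST m → m=-1. Stack: []
LOAD_CONST → push 0. Stack: [0]
STORE_FAST i → i=0. Stack: []
LOAD_FAST i → push 0. Stack: [0]
LOAD_CONST → push 2. Stack: [0, 2]
COMPARE_OP bool(<) → 0 vs 2 = True. Stack: [True]
POP_JUMP_IF_FALSE → pop True; no jump. Stack: []
LOAD_FAST_LOAD_FAST m,b → push -1,-7. Stack: [-1, -7]
BINARY_OP // → -1 // -7 = 0. Stack: [0]
STORE_FAST m → m=0. Stack: []
LOAD_FAST c → push 39. Stack: [39]
LOAD_CONST → push 9. Stack: [39, 9]
BINARY_OP - → 39 - 9 = 30. Stack: [30]
STORE_FAST m → m=30. Stack: []
LOAD_CONST → push 5. Stack: [5]
LOAD_FAST c → push 39. Stack: [5, 39]
BINARY_OP ^ → 5 ^ 39 = 34. Stack: [34]
STORE_FAST m → m=34. Stack: []
LOAD_FAST i → push 0. Stack: [0]
LOAD_CONST → push 1. Stack: [0, 1]
BINARY_OP + → 0 + 1 = 1. Stack: [1]
STORE_FAST i → i=1. Stack: []
LOAD_FAST i → push 1. Stack: [1]
LOAD_CONST → push 2. Stack: [1, 2]
COMPARE_OP bool(<) → 1 vs 2 = True. Stack: [True]
POP_JUMP_IF_FALSE → pop True; no jump. Stack: []
LOAD_FAST_LOAD_FAST m,b → push 34,-7. Stack: [34, -7]
BINARY_OP // → 34 // -7 = -5. Stack: [-5]
STORE_FAST m → m=-5. Stack: []
LOAD_FAST c → push 39. Stack: [39]
LOAD_CONST → push 9. Stack: [39, 9]
BINARY_OP - → 39 - 9 = 30. Stack: [30]
STORE_FAST m → m=30. Stack: []
LOAD_CONST → push 5. Stack: [5]
LOAD_FAST c → push 39. Stack: [5, 39]
BINARY_OP ^ → 5 ^ 39 = 34. Stack: [34]
STORE_FAST m → m=34. Stack: []
LOAD_FAST i → push 1. Stack: [1]
LOAD_CONST → push 1. Stack: [1, 1]
BINARY_OP + → 1 + 1 = 2. Stack: [2]
STORE_FAST i → i=2. Stack: []
LOAD_FAST i → push 2. Stack: [2]
LOAD_CONST → push 2. Stack: [2, 2]
COMPARE_OP bool(<) → 2 vs 2 = False. Stack: [False]
POP_JUMP_IF_FALSE → pop False; jump. Stack: []
LOAD_FAST m → push 34. Stack: [34]
RETURN_VALUE → return 34.

34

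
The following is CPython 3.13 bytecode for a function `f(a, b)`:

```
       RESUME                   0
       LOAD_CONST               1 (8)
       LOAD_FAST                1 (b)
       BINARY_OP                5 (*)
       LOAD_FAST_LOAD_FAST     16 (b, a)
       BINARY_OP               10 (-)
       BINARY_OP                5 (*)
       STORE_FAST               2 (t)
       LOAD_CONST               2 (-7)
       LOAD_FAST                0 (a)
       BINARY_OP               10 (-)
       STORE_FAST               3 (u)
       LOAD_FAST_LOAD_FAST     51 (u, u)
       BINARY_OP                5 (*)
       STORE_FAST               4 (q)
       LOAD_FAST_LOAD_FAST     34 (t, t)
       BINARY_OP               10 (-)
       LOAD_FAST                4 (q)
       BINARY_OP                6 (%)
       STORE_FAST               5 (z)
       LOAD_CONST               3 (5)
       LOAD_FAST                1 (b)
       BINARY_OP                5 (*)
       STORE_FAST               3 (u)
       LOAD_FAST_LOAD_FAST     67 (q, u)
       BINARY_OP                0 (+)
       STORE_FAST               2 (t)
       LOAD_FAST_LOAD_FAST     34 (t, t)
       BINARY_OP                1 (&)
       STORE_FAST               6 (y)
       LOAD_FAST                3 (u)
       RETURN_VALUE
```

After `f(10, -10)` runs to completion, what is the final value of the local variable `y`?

LOAD_CONST → push 8. Stack: [8]
LOAD_FAST b → push -10. Stack: [8, -10]
BINARY_OP * → 8 * -10 = -80. Stack: [-80]
LOAD_FAST_LOAD_FAST b,a → push -10,10. Stack: [-80, -10, 10]
BINARY_OP - → -10 - 10 = -20. Stack: [-80, -20]
BINARY_OP * → -80 * -20 = 1600. Stack: [1600]
STORE_FAST t → t=1600. Stack: []
LOAD_CONST → push -7. Stack: [-7]
LOAD_FAST a → push 10. Stack: [-7, 10]
BINARY_OP - → -7 - 10 = -17. Stack: [-17]
STORE_FAST u → u=-17. Stack: []
LOAD_FAST_LOAD_FAST u,u → push -17,-17. Stack: [-17, -17]
BINARY_OP * → -17 * -17 = 289. Stack: [289]
STORE_FAST q → q=289. Stack: []
LOAD_FAST_LOAD_FAST t,t → push 1600,1600. Stack: [1600, 1600]
BINARY_OP - → 1600 - 1600 = 0. Stack: [0]
LOAD_FAST q → push 289. Stack: [0, 289]
BINARY_OP % → 0 % 289 = 0. Stack: [0]
STORE_FAST z → z=0. Stack: []
LOAD_CONST → push 5. Stack: [5]
LOAD_FAST b → push -10. Stack: [5, -10]
BINARY_OP * → 5 * -10 = -50. Stack: [-50]
STORE_FAST u → u=-50. Stack: []
LOAD_FAST_LOAD_FAST q,u → push 289,-50. Stack: [289, -50]
BINARY_OP + → 289 + -50 = 239. Stack: [239]
STORE_FAST t → t=239. Stack: []
LOAD_FAST_LOAD_FAST t,t → push 239,239. Stack: [239, 239]
BINARY_OP & → 239 & 239 = 239. Stack: [239]
STORE_FAST y → y=239. Stack: []
LOAD_FAST u → push -50. Stack: [-50]
RETURN_VALUE → return -50.

239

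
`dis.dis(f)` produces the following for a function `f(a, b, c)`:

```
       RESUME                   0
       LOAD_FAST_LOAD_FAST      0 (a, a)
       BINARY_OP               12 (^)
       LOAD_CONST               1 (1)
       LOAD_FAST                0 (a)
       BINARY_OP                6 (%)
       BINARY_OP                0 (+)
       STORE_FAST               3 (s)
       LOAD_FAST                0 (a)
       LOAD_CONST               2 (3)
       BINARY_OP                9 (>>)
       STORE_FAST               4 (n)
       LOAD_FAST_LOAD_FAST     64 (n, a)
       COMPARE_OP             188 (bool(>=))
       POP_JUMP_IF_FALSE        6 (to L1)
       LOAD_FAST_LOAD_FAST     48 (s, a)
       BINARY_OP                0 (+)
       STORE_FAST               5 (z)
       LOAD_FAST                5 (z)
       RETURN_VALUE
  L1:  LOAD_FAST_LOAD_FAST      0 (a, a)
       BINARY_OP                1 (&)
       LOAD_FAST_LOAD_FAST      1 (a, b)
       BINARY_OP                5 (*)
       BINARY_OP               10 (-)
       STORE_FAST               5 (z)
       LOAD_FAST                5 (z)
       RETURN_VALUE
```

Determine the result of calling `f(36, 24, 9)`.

-828

LOAD_FAST_LOAD_FAST a,a → push 36,36. Stack: [36, 36]
BINARY_OP ^ → 36 ^ 36 = 0. Stack: [0]
LOAD_CONST → push 1. Stack: [0, 1]
LOAD_FAST a → push 36. Stack: [0, 1, 36]
BINARY_OP % → 1 % 36 = 1. Stack: [0, 1]
BINARY_OP + → 0 + 1 = 1. Stack: [1]
STORE_FAST s → s=1. Stack: []
LOAD_FAST a → push 36. Stack: [36]
LOAD_CONST → push 3. Stack: [36, 3]
BINARY_OP >> → 36 >> 3 = 4. Stack: [4]
STORE_FAST n → n=4. Stack: []
LOAD_FAST_LOAD_FAST n,a → push 4,36. Stack: [4, 36]
COMPARE_OP bool(>=) → 4 vs 36 = False. Stack: [False]
POP_JUMP_IF_FALSE → pop False; jump. Stack: []
LOAD_FAST_LOAD_FAST a,a → push 36,36. Stack: [36, 36]
BINARY_OP & → 36 & 36 = 36. Stack: [36]
LOAD_FAST_LOAD_FAST a,b → push 36,24. Stack: [36, 36, 24]
BINARY_OP * → 36 * 24 = 864. Stack: [36, 864]
BINARY_OP - → 36 - 864 = -828. Stack: [-828]
STORE_FAST z → z=-828. Stack: []
LOAD_FAST z → push -828. Stack: [-828]
RETURN_VALUE → return -828.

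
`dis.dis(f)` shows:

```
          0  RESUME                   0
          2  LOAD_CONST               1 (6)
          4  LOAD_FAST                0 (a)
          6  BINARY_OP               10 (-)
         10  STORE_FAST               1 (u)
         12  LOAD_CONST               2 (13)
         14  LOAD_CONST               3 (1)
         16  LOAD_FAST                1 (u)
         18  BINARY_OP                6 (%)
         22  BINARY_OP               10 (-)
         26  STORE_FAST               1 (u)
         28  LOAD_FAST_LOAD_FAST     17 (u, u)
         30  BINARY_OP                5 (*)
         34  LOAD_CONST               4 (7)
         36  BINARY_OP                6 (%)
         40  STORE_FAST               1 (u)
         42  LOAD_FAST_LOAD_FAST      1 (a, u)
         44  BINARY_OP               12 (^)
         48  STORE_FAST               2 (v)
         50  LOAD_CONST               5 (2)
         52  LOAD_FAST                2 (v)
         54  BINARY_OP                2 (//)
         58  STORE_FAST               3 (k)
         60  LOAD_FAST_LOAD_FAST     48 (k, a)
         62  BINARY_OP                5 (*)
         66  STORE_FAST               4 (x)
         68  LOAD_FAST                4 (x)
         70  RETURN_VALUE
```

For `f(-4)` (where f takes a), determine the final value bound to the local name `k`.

-1

LOAD_CONST → push 6. Stack: [6]
LOAD_FAST a → push -4. Stack: [6, -4]
BINARY_OP - → 6 - -4 = 10. Stack: [10]
STORE_FAST u → u=10. Stack: []
LOAD_CONST → push 13. Stack: [13]
LOAD_CONST → push 1. Stack: [13, 1]
LOAD_FAST u → push 10. Stack: [13, 1, 10]
BINARY_OP % → 1 % 10 = 1. Stack: [13, 1]
BINARY_OP - → 13 - 1 = 12. Stack: [12]
STORE_FAST u → u=12. Stack: []
LOAD_FAST_LOAD_FAST u,u → push 12,12. Stack: [12, 12]
BINARY_OP * → 12 * 12 = 144. Stack: [144]
LOAD_CONST → push 7. Stack: [144, 7]
BINARY_OP % → 144 % 7 = 4. Stack: [4]
STORE_FAST u → u=4. Stack: []
LOAD_FAST_LOAD_FAST a,u → push -4,4. Stack: [-4, 4]
BINARY_OP ^ → -4 ^ 4 = -8. Stack: [-8]
STORE_FAST v → v=-8. Stack: []
LOAD_CONST → push 2. Stack: [2]
LOAD_FAST v → push -8. Stack: [2, -8]
BINARY_OP // → 2 // -8 = -1. Stack: [-1]
STORE_FAST k → k=-1. Stack: []
LOAD_FAST_LOAD_FAST k,a → push -1,-4. Stack: [-1, -4]
BINARY_OP * → -1 * -4 = 4. Stack: [4]
STORE_FAST x → x=4. Stack: []
LOAD_FAST x → push 4. Stack: [4]
RETURN_VALUE → return 4.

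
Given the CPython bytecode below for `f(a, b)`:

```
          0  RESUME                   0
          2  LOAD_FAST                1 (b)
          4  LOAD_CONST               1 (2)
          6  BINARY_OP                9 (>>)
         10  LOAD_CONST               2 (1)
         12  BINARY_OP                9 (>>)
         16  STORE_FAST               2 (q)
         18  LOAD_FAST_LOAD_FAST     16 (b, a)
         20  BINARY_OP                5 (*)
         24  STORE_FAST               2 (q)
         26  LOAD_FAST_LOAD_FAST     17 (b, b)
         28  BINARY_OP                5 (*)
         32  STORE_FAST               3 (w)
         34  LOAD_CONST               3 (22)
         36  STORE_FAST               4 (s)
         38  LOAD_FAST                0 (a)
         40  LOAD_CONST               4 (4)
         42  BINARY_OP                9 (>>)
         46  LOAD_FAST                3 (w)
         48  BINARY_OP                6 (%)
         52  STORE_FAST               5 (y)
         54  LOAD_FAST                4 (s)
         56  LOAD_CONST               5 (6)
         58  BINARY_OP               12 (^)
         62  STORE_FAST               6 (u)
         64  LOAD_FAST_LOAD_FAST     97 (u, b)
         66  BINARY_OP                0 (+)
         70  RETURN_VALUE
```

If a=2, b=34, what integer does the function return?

LOAD_FAST b → push 34. Stack: [34]
LOAD_CONST → push 2. Stack: [34, 2]
BINARY_OP >> → 34 >> 2 = 8. Stack: [8]
LOAD_CONST → push 1. Stack: [8, 1]
BINARY_OP >> → 8 >> 1 = 4. Stack: [4]
STORE_FAST q → q=4. Stack: []
LOAD_FAST_LOAD_FAST b,a → push 34,2. Stack: [34, 2]
BINARY_OP * → 34 * 2 = 68. Stack: [68]
STORE_FAST q → q=68. Stack: []
LOAD_FAST_LOAD_FAST b,b → push 34,34. Stack: [34, 34]
BINARY_OP * → 34 * 34 = 1156. Stack: [1156]
STORE_FAST w → w=1156. Stack: []
LOAD_CONST → push 22. Stack: [22]
STORE_FAST s → s=22. Stack: []
LOAD_FAST a → push 2. Stack: [2]
LOAD_CONST → push 4. Stack: [2, 4]
BINARY_OP >> → 2 >> 4 = 0. Stack: [0]
LOAD_FAST w → push 1156. Stack: [0, 1156]
BINARY_OP % → 0 % 1156 = 0. Stack: [0]
STORE_FAST y → y=0. Stack: []
LOAD_FAST s → push 22. Stack: [22]
LOAD_CONST → push 6. Stack: [22, 6]
BINARY_OP ^ → 22 ^ 6 = 16. Stack: [16]
STORE_FAST u → u=16. Stack: []
LOAD_FAST_LOAD_FAST u,b → push 16,34. Stack: [16, 34]
BINARY_OP + → 16 + 34 = 50. Stack: [50]
RETURN_VALUE → return 50.

50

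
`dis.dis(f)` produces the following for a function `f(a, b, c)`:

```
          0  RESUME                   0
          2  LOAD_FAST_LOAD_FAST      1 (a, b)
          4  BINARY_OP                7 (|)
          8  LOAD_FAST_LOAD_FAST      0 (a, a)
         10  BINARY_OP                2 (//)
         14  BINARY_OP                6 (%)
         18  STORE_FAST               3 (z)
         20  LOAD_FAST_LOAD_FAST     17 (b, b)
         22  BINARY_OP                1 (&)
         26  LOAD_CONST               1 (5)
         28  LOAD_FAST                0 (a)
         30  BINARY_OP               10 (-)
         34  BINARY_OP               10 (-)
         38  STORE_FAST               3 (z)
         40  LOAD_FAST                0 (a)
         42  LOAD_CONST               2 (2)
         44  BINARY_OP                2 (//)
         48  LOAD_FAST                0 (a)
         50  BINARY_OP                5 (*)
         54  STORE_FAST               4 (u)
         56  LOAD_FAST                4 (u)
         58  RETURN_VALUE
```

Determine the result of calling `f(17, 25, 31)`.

136

LOAD_FAST_LOAD_FAST a,b → push 17,25. Stack: [17, 25]
BINARY_OP | → 17 | 25 = 25. Stack: [25]
LOAD_FAST_LOAD_FAST a,a → push 17,17. Stack: [25, 17, 17]
BINARY_OP // → 17 // 17 = 1. Stack: [25, 1]
BINARY_OP % → 25 % 1 = 0. Stack: [0]
STORE_FAST z → z=0. Stack: []
LOAD_FAST_LOAD_FAST b,b → push 25,25. Stack: [25, 25]
BINARY_OP & → 25 & 25 = 25. Stack: [25]
LOAD_CONST → push 5. Stack: [25, 5]
LOAD_FAST a → push 17. Stack: [25, 5, 17]
BINARY_OP - → 5 - 17 = -12. Stack: [25, -12]
BINARY_OP - → 25 - -12 = 37. Stack: [37]
STORE_FAST z → z=37. Stack: []
LOAD_FAST a → push 17. Stack: [17]
LOAD_CONST → push 2. Stack: [17, 2]
BINARY_OP // → 17 // 2 = 8. Stack: [8]
LOAD_FAST a → push 17. Stack: [8, 17]
BINARY_OP * → 8 * 17 = 136. Stack: [136]
STORE_FAST u → u=136. Stack: []
LOAD_FAST u → push 136. Stack: [136]
RETURN_VALUE → return 136.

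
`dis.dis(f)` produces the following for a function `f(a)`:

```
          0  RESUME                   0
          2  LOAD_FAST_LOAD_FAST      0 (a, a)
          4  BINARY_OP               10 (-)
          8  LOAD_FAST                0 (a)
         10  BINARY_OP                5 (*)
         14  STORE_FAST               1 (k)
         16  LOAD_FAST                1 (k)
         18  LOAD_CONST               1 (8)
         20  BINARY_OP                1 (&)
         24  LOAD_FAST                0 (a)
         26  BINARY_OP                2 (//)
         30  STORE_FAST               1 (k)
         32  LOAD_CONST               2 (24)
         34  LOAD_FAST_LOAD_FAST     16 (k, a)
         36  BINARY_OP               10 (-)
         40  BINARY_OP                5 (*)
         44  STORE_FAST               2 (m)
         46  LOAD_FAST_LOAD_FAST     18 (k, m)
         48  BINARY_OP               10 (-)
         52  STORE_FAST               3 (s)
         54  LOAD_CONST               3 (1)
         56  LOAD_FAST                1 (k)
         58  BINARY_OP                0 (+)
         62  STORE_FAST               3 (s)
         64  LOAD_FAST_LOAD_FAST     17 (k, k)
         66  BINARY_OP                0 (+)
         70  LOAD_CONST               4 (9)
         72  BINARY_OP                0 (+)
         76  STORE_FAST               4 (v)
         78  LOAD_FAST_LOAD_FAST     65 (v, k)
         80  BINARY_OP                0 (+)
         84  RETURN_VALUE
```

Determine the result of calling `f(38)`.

LOAD_FAST_LOAD_FAST a,a → push 38,38. Stack: [38, 38]
BINARY_OP - → 38 - 38 = 0. Stack: [0]
LOAD_FAST a → push 38. Stack: [0, 38]
BINARY_OP * → 0 * 38 = 0. Stack: [0]
STORE_FAST k → k=0. Stack: []
LOAD_FAST k → push 0. Stack: [0]
LOAD_CONST → push 8. Stack: [0, 8]
BINARY_OP & → 0 & 8 = 0. Stack: [0]
LOAD_FAST a → push 38. Stack: [0, 38]
BINARY_OP // → 0 // 38 = 0. Stack: [0]
STORE_FAST k → k=0. Stack: []
LOAD_CONST → push 24. Stack: [24]
LOAD_FAST_LOAD_FAST k,a → push 0,38. Stack: [24, 0, 38]
BINARY_OP - → 0 - 38 = -38. Stack: [24, -38]
BINARY_OP * → 24 * -38 = -912. Stack: [-912]
STORE_FAST m → m=-912. Stack: []
LOAD_FAST_LOAD_FAST k,m → push 0,-912. Stack: [0, -912]
BINARY_OP - → 0 - -912 = 912. Stack: [912]
STORE_FAST s → s=912. Stack: []
LOAD_CONST → push 1. Stack: [1]
LOAD_FAST k → push 0. Stack: [1, 0]
BINARY_OP + → 1 + 0 = 1. Stack: [1]
STORE_FAST s → s=1. Stack: []
LOAD_FAST_LOAD_FAST k,k → push 0,0. Stack: [0, 0]
BINARY_OP + → 0 + 0 = 0. Stack: [0]
LOAD_CONST → push 9. Stack: [0, 9]
BINARY_OP + → 0 + 9 = 9. Stack: [9]
STORE_FAST v → v=9. Stack: []
LOAD_FAST_LOAD_FAST v,k → push 9,0. Stack: [9, 0]
BINARY_OP + → 9 + 0 = 9. Stack: [9]
RETURN_VALUE → return 9.

9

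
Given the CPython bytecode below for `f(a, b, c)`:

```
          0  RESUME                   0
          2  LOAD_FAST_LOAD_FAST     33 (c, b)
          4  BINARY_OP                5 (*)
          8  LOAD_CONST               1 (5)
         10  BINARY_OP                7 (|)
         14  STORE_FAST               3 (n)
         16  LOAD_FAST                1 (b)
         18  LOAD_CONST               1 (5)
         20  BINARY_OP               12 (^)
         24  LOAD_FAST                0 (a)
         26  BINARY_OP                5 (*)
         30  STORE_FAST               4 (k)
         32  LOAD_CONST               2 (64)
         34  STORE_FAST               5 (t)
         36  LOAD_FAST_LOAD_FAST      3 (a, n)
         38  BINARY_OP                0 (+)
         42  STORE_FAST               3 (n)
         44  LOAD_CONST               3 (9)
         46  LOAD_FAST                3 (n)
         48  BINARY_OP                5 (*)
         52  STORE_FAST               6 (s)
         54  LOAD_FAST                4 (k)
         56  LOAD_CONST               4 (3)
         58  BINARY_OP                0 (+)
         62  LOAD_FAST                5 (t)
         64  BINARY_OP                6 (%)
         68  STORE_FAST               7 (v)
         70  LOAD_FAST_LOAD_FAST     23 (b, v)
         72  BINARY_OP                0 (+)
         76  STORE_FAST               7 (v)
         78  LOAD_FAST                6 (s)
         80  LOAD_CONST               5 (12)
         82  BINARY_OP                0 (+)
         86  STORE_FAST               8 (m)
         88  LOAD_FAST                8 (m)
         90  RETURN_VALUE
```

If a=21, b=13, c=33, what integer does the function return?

LOAD_FAST_LOAD_FAST c,b → push 33,13. Stack: [33, 13]
BINARY_OP * → 33 * 13 = 429. Stack: [429]
LOAD_CONST → push 5. Stack: [429, 5]
BINARY_OP | → 429 | 5 = 429. Stack: [429]
STORE_FAST n → n=429. Stack: []
LOAD_FAST b → push 13. Stack: [13]
LOAD_CONST → push 5. Stack: [13, 5]
BINARY_OP ^ → 13 ^ 5 = 8. Stack: [8]
LOAD_FAST a → push 21. Stack: [8, 21]
BINARY_OP * → 8 * 21 = 168. Stack: [168]
STORE_FAST k → k=168. Stack: []
LOAD_CONST → push 64. Stack: [64]
STORE_FAST t → t=64. Stack: []
LOAD_FAST_LOAD_FAST a,n → push 21,429. Stack: [21, 429]
BINARY_OP + → 21 + 429 = 450. Stack: [450]
STORE_FAST n → n=450. Stack: []
LOAD_CONST → push 9. Stack: [9]
LOAD_FAST n → push 450. Stack: [9, 450]
BINARY_OP * → 9 * 450 = 4050. Stack: [4050]
STORE_FAST s → s=4050. Stack: []
LOAD_FAST k → push 168. Stack: [168]
LOAD_CONST → push 3. Stack: [168, 3]
BINARY_OP + → 168 + 3 = 171. Stack: [171]
LOAD_FAST t → push 64. Stack: [171, 64]
BINARY_OP % → 171 % 64 = 43. Stack: [43]
STORE_FAST v → v=43. Stack: []
LOAD_FAST_LOAD_FAST b,v → push 13,43. Stack: [13, 43]
BINARY_OP + → 13 + 43 = 56. Stack: [56]
STORE_FAST v → v=56. Stack: []
LOAD_FAST s → push 4050. Stack: [4050]
LOAD_CONST → push 12. Stack: [4050, 12]
BINARY_OP + → 4050 + 12 = 4062. Stack: [4062]
STORE_FAST m → m=4062. Stack: []
LOAD_FAST m → push 4062. Stack: [4062]
RETURN_VALUE → return 4062.

4062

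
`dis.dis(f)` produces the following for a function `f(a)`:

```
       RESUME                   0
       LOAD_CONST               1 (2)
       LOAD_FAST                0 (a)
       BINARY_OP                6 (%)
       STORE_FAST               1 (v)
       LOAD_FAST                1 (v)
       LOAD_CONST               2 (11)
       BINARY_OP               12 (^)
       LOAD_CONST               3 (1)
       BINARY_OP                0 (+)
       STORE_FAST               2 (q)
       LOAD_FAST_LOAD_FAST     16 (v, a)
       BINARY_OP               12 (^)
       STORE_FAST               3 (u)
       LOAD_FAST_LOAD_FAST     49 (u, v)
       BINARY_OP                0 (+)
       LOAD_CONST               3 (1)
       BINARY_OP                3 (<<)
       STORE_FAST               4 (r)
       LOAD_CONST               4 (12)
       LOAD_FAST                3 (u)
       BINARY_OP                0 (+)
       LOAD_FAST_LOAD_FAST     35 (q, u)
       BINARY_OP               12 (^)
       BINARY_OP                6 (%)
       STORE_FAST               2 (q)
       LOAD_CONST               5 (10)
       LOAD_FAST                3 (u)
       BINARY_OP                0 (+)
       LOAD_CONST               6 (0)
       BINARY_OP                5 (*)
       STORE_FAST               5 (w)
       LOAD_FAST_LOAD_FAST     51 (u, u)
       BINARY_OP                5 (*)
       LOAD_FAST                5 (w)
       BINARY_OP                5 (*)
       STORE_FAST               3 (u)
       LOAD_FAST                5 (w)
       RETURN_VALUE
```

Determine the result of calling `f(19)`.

0

LOAD_CONST → push 2. Stack: [2]
LOAD_FAST a → push 19. Stack: [2, 19]
BINARY_OP % → 2 % 19 = 2. Stack: [2]
STORE_FAST v → v=2. Stack: []
LOAD_FAST v → push 2. Stack: [2]
LOAD_CONST → push 11. Stack: [2, 11]
BINARY_OP ^ → 2 ^ 11 = 9. Stack: [9]
LOAD_CONST → push 1. Stack: [9, 1]
BINARY_OP + → 9 + 1 = 10. Stack: [10]
STORE_FAST q → q=10. Stack: []
LOAD_FAST_LOAD_FAST v,a → push 2,19. Stack: [2, 19]
BINARY_OP ^ → 2 ^ 19 = 17. Stack: [17]
STORE_FAST u → u=17. Stack: []
LOAD_FAST_LOAD_FAST u,v → push 17,2. Stack: [17, 2]
BINARY_OP + → 17 + 2 = 19. Stack: [19]
LOAD_CONST → push 1. Stack: [19, 1]
BINARY_OP << → 19 << 1 = 38. Stack: [38]
STORE_FAST r → r=38. Stack: []
LOAD_CONST → push 12. Stack: [12]
LOAD_FAST u → push 17. Stack: [12, 17]
BINARY_OP + → 12 + 17 = 29. Stack: [29]
LOAD_FAST_LOAD_FAST q,u → push 10,17. Stack: [29, 10, 17]
BINARY_OP ^ → 10 ^ 17 = 27. Stack: [29, 27]
BINARY_OP % → 29 % 27 = 2. Stack: [2]
STORE_FAST q → q=2. Stack: []
LOAD_CONST → push 10. Stack: [10]
LOAD_FAST u → push 17. Stack: [10, 17]
BINARY_OP + → 10 + 17 = 27. Stack: [27]
LOAD_CONST → push 0. Stack: [27, 0]
BINARY_OP * → 27 * 0 = 0. Stack: [0]
STORE_FAST w → w=0. Stack: []
LOAD_FAST_LOAD_FAST u,u → push 17,17. Stack: [17, 17]
BINARY_OP * → 17 * 17 = 289. Stack: [289]
LOAD_FAST w → push 0. Stack: [289, 0]
BINARY_OP * → 289 * 0 = 0. Stack: [0]
STORE_FAST u → u=0. Stack: []
LOAD_FAST w → push 0. Stack: [0]
RETURN_VALUE → return 0.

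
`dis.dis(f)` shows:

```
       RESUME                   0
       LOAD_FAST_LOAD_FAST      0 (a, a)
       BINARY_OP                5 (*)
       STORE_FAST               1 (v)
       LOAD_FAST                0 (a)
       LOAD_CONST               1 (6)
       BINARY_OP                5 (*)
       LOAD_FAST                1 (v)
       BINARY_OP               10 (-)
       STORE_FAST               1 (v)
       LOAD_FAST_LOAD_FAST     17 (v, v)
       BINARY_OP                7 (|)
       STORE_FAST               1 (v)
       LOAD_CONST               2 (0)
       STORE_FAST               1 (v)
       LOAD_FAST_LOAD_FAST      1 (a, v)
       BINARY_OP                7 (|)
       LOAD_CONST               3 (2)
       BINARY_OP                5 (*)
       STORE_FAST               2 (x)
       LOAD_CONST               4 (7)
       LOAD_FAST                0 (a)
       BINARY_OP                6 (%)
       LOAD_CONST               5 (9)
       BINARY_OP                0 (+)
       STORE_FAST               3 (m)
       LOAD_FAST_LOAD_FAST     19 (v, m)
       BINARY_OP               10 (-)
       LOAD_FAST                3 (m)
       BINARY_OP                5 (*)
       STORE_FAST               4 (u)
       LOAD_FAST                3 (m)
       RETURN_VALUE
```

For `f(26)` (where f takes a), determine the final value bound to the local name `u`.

-256

LOAD_FAST_LOAD_FAST a,a → push 26,26. Stack: [26, 26]
BINARY_OP * → 26 * 26 = 676. Stack: [676]
STORE_FAST v → v=676. Stack: []
LOAD_FAST a → push 26. Stack: [26]
LOAD_CONST → push 6. Stack: [26, 6]
BINARY_OP * → 26 * 6 = 156. Stack: [156]
LOAD_FAST v → push 676. Stack: [156, 676]
BINARY_OP - → 156 - 676 = -520. Stack: [-520]
STORE_FAST v → v=-520. Stack: []
LOAD_FAST_LOAD_FAST v,v → push -520,-520. Stack: [-520, -520]
BINARY_OP | → -520 | -520 = -520. Stack: [-520]
STORE_FAST v → v=-520. Stack: []
LOAD_CONST → push 0. Stack: [0]
STORE_FAST v → v=0. Stack: []
LOAD_FAST_LOAD_FAST a,v → push 26,0. Stack: [26, 0]
BINARY_OP | → 26 | 0 = 26. Stack: [26]
LOAD_CONST → push 2. Stack: [26, 2]
BINARY_OP * → 26 * 2 = 52. Stack: [52]
STORE_FAST x → x=52. Stack: []
LOAD_CONST → push 7. Stack: [7]
LOAD_FAST a → push 26. Stack: [7, 26]
BINARY_OP % → 7 % 26 = 7. Stack: [7]
LOAD_CONST → push 9. Stack: [7, 9]
BINARY_OP + → 7 + 9 = 16. Stack: [16]
STORE_FAST m → m=16. Stack: []
LOAD_FAST_LOAD_FAST v,m → push 0,16. Stack: [0, 16]
BINARY_OP - → 0 - 16 = -16. Stack: [-16]
LOAD_FAST m → push 16. Stack: [-16, 16]
BINARY_OP * → -16 * 16 = -256. Stack: [-256]
STORE_FAST u → u=-256. Stack: []
LOAD_FAST m → push 16. Stack: [16]
RETURN_VALUE → return 16.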